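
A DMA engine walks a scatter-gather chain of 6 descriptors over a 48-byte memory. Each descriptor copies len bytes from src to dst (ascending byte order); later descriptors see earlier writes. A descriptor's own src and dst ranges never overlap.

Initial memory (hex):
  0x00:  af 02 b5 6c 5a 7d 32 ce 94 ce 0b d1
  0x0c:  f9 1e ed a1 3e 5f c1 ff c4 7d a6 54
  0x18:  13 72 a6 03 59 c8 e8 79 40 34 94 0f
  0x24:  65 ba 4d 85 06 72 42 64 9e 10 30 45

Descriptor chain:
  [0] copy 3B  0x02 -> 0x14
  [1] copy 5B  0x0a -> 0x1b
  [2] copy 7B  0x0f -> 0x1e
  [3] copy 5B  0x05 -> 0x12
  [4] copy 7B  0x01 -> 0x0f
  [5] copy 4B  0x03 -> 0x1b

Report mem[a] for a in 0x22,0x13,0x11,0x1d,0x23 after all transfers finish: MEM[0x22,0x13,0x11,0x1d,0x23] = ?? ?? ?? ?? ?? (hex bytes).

[0] 0x02->0x14 len=3 : b5 6c 5a
[1] 0x0a->0x1b len=5 : 0b d1 f9 1e ed
[2] 0x0f->0x1e len=7 : a1 3e 5f c1 ff b5 6c
[3] 0x05->0x12 len=5 : 7d 32 ce 94 ce
[4] 0x01->0x0f len=7 : 02 b5 6c 5a 7d 32 ce
[5] 0x03->0x1b len=4 : 6c 5a 7d 32
query mem[0x22]=0xff, mem[0x13]=0x7d, mem[0x11]=0x6c, mem[0x1d]=0x7d, mem[0x23]=0xb5

MEM[0x22,0x13,0x11,0x1d,0x23] = ff 7d 6c 7d b5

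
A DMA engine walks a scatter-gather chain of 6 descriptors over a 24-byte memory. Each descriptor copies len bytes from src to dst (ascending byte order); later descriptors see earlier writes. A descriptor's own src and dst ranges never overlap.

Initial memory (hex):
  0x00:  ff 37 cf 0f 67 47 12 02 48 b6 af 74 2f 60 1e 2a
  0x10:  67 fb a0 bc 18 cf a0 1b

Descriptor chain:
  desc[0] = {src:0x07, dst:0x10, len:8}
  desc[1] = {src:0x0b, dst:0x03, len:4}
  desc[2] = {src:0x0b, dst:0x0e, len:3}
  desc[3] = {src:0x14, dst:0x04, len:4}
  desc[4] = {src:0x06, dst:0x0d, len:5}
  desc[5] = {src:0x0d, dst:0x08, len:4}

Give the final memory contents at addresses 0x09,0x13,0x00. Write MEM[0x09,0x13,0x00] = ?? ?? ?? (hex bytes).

MEM[0x09,0x13,0x00] = 1e af ff

D0: mem[0x10..0x17] <- [02 48 b6 af 74 2f 60 1e]
D1: mem[0x03..0x06] <- [74 2f 60 1e]
D2: mem[0x0e..0x10] <- [74 2f 60]
D3: mem[0x04..0x07] <- [74 2f 60 1e]
D4: mem[0x0d..0x11] <- [60 1e 48 b6 af]
D5: mem[0x08..0x0b] <- [60 1e 48 b6]
query mem[0x09]=0x1e, mem[0x13]=0xaf, mem[0x00]=0xff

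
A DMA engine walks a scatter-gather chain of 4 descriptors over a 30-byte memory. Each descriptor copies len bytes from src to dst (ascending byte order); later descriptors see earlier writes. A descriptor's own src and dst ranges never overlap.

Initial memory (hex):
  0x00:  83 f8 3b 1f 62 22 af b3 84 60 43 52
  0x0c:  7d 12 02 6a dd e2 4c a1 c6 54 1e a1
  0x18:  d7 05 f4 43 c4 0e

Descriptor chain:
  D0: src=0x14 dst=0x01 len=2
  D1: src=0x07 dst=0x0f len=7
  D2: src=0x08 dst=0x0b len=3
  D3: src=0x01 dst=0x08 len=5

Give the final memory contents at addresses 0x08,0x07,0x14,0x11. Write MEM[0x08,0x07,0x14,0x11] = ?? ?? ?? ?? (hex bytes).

  after D0: wrote 2B at 0x01 = c654
  after D1: wrote 7B at 0x0f = b3846043527d12
  after D2: wrote 3B at 0x0b = 846043
  after D3: wrote 5B at 0x08 = c6541f6222
query mem[0x08]=0xc6, mem[0x07]=0xb3, mem[0x14]=0x7d, mem[0x11]=0x60

MEM[0x08,0x07,0x14,0x11] = c6 b3 7d 60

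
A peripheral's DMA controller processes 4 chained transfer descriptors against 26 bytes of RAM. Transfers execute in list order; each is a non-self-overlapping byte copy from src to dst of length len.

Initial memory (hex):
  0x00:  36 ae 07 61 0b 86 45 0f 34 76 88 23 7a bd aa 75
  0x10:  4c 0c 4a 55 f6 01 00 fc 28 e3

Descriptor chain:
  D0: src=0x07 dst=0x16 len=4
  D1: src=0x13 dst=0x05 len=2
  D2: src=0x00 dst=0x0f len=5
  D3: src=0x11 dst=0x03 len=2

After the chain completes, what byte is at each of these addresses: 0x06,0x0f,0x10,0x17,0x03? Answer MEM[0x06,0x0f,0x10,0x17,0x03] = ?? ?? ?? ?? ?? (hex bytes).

MEM[0x06,0x0f,0x10,0x17,0x03] = f6 36 ae 34 07

#0 dst[0x16+4] := {0x0f,0x34,0x76,0x88}
#1 dst[0x05+2] := {0x55,0xf6}
#2 dst[0x0f+5] := {0x36,0xae,0x07,0x61,0x0b}
#3 dst[0x03+2] := {0x07,0x61}
query mem[0x06]=0xf6, mem[0x0f]=0x36, mem[0x10]=0xae, mem[0x17]=0x34, mem[0x03]=0x07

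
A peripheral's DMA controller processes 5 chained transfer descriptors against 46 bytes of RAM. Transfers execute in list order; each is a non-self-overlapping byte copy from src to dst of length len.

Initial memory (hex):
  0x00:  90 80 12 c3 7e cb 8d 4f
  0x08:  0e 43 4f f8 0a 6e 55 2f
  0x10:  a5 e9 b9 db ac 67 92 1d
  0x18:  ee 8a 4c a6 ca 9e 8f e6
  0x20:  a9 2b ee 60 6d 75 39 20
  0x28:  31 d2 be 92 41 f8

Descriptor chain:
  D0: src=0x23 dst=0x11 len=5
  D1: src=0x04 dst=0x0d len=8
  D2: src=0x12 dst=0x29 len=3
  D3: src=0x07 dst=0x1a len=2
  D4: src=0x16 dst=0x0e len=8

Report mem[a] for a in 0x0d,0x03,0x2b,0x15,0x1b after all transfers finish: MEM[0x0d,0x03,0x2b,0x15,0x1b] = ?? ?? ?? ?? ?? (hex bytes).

  after D0: wrote 5B at 0x11 = 606d753920
  after D1: wrote 8B at 0x0d = 7ecb8d4f0e434ff8
  after D2: wrote 3B at 0x29 = 434ff8
  after D3: wrote 2B at 0x1a = 4f0e
  after D4: wrote 8B at 0x0e = 921dee8a4f0eca9e
query mem[0x0d]=0x7e, mem[0x03]=0xc3, mem[0x2b]=0xf8, mem[0x15]=0x9e, mem[0x1b]=0x0e

MEM[0x0d,0x03,0x2b,0x15,0x1b] = 7e c3 f8 9e 0e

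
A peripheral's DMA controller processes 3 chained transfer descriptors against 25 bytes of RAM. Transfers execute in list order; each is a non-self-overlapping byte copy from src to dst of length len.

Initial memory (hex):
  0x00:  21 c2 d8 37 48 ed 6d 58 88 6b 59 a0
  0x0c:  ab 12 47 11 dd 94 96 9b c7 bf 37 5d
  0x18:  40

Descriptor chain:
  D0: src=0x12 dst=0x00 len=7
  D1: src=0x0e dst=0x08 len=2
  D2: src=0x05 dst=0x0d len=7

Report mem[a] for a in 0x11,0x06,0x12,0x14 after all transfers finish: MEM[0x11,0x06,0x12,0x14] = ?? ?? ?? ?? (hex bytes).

  after D0: wrote 7B at 0x00 = 969bc7bf375d40
  after D1: wrote 2B at 0x08 = 4711
  after D2: wrote 7B at 0x0d = 5d4058471159a0
query mem[0x11]=0x11, mem[0x06]=0x40, mem[0x12]=0x59, mem[0x14]=0xc7

MEM[0x11,0x06,0x12,0x14] = 11 40 59 c7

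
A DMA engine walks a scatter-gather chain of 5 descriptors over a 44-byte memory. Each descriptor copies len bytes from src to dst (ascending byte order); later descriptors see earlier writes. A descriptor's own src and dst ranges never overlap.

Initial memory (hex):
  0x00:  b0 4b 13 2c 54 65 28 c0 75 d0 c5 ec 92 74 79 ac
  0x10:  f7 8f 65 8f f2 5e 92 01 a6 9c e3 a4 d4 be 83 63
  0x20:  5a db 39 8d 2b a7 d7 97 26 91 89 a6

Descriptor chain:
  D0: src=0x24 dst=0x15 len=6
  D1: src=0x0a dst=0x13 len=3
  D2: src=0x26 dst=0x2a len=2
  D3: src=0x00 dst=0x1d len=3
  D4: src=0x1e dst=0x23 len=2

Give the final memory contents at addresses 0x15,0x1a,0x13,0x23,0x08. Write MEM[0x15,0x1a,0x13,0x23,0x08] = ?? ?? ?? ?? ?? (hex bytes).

  after D0: wrote 6B at 0x15 = 2ba7d7972691
  after D1: wrote 3B at 0x13 = c5ec92
  after D2: wrote 2B at 0x2a = d797
  after D3: wrote 3B at 0x1d = b04b13
  after D4: wrote 2B at 0x23 = 4b13
query mem[0x15]=0x92, mem[0x1a]=0x91, mem[0x13]=0xc5, mem[0x23]=0x4b, mem[0x08]=0x75

MEM[0x15,0x1a,0x13,0x23,0x08] = 92 91 c5 4b 75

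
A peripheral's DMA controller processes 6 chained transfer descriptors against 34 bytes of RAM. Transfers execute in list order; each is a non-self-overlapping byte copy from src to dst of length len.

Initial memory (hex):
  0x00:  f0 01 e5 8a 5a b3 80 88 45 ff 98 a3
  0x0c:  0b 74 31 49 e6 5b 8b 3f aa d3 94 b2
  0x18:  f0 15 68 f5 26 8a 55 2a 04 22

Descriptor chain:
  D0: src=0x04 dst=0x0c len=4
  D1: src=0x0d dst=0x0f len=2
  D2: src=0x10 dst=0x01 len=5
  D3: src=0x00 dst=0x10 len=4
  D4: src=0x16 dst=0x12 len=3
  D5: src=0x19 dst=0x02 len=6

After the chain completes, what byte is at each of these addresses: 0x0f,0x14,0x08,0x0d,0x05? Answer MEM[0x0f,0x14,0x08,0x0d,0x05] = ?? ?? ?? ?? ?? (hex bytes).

MEM[0x0f,0x14,0x08,0x0d,0x05] = b3 f0 45 b3 26

[0] 0x04->0x0c len=4 : 5a b3 80 88
[1] 0x0d->0x0f len=2 : b3 80
[2] 0x10->0x01 len=5 : 80 5b 8b 3f aa
[3] 0x00->0x10 len=4 : f0 80 5b 8b
[4] 0x16->0x12 len=3 : 94 b2 f0
[5] 0x19->0x02 len=6 : 15 68 f5 26 8a 55
query mem[0x0f]=0xb3, mem[0x14]=0xf0, mem[0x08]=0x45, mem[0x0d]=0xb3, mem[0x05]=0x26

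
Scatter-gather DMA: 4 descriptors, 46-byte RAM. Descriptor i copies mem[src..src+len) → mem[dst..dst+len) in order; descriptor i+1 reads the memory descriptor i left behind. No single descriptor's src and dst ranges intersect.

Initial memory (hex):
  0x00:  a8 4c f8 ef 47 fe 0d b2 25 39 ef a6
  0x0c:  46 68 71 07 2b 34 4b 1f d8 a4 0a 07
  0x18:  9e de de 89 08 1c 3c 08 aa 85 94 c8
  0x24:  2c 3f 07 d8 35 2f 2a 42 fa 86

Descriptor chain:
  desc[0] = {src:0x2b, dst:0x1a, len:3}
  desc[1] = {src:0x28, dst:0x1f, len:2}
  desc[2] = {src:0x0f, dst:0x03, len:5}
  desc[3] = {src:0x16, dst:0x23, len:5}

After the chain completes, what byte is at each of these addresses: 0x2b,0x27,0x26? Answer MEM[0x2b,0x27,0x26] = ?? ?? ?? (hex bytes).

D0: mem[0x1a..0x1c] <- [42 fa 86]
D1: mem[0x1f..0x20] <- [35 2f]
D2: mem[0x03..0x07] <- [07 2b 34 4b 1f]
D3: mem[0x23..0x27] <- [0a 07 9e de 42]
query mem[0x2b]=0x42, mem[0x27]=0x42, mem[0x26]=0xde

MEM[0x2b,0x27,0x26] = 42 42 de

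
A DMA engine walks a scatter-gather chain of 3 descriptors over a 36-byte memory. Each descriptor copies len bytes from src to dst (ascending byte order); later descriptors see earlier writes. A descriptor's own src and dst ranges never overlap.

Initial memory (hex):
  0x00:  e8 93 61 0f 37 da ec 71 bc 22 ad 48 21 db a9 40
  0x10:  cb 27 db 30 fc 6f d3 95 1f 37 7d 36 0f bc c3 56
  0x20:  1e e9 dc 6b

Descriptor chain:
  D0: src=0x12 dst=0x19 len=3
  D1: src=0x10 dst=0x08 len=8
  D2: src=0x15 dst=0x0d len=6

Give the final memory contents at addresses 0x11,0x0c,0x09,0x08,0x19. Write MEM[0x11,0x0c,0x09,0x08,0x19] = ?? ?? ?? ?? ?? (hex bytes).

MEM[0x11,0x0c,0x09,0x08,0x19] = db fc 27 cb db

[0] 0x12->0x19 len=3 : db 30 fc
[1] 0x10->0x08 len=8 : cb 27 db 30 fc 6f d3 95
[2] 0x15->0x0d len=6 : 6f d3 95 1f db 30
query mem[0x11]=0xdb, mem[0x0c]=0xfc, mem[0x09]=0x27, mem[0x08]=0xcb, mem[0x19]=0xdb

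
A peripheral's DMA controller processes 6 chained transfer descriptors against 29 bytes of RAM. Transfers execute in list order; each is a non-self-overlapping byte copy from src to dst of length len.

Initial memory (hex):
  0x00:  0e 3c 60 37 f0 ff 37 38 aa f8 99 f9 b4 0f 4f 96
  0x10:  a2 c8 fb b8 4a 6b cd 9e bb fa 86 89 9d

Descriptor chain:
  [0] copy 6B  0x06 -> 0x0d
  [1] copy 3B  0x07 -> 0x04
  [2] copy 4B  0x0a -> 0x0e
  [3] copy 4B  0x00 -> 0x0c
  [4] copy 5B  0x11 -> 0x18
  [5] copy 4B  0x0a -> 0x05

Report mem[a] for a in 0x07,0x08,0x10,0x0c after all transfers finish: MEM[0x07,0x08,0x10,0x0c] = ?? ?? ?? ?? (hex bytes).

MEM[0x07,0x08,0x10,0x0c] = 0e 3c b4 0e

#0 dst[0x0d+6] := {0x37,0x38,0xaa,0xf8,0x99,0xf9}
#1 dst[0x04+3] := {0x38,0xaa,0xf8}
#2 dst[0x0e+4] := {0x99,0xf9,0xb4,0x37}
#3 dst[0x0c+4] := {0x0e,0x3c,0x60,0x37}
#4 dst[0x18+5] := {0x37,0xf9,0xb8,0x4a,0x6b}
#5 dst[0x05+4] := {0x99,0xf9,0x0e,0x3c}
query mem[0x07]=0x0e, mem[0x08]=0x3c, mem[0x10]=0xb4, mem[0x0c]=0x0e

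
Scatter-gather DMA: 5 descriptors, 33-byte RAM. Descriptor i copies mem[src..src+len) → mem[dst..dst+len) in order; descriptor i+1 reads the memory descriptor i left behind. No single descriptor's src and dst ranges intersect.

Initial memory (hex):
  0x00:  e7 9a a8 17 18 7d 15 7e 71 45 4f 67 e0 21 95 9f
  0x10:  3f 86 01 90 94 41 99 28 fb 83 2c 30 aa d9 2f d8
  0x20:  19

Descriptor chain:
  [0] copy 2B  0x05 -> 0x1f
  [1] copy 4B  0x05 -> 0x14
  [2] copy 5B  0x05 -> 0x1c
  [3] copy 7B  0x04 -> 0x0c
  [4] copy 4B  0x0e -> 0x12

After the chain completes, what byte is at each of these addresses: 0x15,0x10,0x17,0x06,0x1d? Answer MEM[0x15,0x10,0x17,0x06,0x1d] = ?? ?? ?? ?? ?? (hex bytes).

  after D0: wrote 2B at 0x1f = 7d15
  after D1: wrote 4B at 0x14 = 7d157e71
  after D2: wrote 5B at 0x1c = 7d157e7145
  after D3: wrote 7B at 0x0c = 187d157e71454f
  after D4: wrote 4B at 0x12 = 157e7145
query mem[0x15]=0x45, mem[0x10]=0x71, mem[0x17]=0x71, mem[0x06]=0x15, mem[0x1d]=0x15

MEM[0x15,0x10,0x17,0x06,0x1d] = 45 71 71 15 15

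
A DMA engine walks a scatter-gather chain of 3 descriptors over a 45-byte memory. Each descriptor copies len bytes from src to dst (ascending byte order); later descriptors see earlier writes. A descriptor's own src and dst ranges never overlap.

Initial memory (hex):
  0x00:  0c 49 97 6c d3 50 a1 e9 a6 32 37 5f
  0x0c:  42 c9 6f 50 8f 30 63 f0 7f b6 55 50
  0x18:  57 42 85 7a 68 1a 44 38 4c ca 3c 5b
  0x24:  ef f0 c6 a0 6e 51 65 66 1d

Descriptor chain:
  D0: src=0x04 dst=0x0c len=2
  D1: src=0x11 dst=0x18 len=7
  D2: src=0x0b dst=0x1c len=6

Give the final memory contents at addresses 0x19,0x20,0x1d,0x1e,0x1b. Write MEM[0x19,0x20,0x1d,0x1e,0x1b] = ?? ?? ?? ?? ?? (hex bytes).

MEM[0x19,0x20,0x1d,0x1e,0x1b] = 63 50 d3 50 7f

[0] 0x04->0x0c len=2 : d3 50
[1] 0x11->0x18 len=7 : 30 63 f0 7f b6 55 50
[2] 0x0b->0x1c len=6 : 5f d3 50 6f 50 8f
query mem[0x19]=0x63, mem[0x20]=0x50, mem[0x1d]=0xd3, mem[0x1e]=0x50, mem[0x1b]=0x7f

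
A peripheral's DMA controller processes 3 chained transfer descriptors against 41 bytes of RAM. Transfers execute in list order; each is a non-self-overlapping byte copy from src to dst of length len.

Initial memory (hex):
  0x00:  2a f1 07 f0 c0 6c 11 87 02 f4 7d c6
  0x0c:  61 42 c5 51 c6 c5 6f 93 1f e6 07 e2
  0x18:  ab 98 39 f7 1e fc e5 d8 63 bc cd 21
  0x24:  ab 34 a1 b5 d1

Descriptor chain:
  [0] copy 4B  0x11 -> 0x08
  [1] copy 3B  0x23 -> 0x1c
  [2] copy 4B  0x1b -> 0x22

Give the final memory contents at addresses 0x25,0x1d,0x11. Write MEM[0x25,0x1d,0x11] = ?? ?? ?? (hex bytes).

MEM[0x25,0x1d,0x11] = 34 ab c5

D0: mem[0x08..0x0b] <- [c5 6f 93 1f]
D1: mem[0x1c..0x1e] <- [21 ab 34]
D2: mem[0x22..0x25] <- [f7 21 ab 34]
query mem[0x25]=0x34, mem[0x1d]=0xab, mem[0x11]=0xc5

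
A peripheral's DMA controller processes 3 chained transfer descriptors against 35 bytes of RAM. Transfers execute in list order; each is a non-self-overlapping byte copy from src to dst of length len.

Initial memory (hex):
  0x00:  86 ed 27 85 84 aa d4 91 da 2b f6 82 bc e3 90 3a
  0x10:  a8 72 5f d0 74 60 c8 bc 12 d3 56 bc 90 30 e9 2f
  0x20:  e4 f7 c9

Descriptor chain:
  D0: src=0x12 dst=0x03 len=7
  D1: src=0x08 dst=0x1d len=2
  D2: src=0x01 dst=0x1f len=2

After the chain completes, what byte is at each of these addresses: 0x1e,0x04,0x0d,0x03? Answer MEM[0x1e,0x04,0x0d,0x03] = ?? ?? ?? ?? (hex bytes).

MEM[0x1e,0x04,0x0d,0x03] = 12 d0 e3 5f

  after D0: wrote 7B at 0x03 = 5fd07460c8bc12
  after D1: wrote 2B at 0x1d = bc12
  after D2: wrote 2B at 0x1f = ed27
query mem[0x1e]=0x12, mem[0x04]=0xd0, mem[0x0d]=0xe3, mem[0x03]=0x5f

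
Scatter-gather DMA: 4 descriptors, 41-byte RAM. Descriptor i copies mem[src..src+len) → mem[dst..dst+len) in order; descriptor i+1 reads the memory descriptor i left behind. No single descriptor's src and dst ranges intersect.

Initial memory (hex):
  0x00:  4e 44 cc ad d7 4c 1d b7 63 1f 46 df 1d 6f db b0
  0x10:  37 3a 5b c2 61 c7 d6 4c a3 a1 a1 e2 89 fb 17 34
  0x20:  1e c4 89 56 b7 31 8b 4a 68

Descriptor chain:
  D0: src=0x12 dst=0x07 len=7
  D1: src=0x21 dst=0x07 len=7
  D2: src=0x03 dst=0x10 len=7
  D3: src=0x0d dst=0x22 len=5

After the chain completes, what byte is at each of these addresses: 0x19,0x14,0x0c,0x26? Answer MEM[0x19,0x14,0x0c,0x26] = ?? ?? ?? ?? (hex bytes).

[0] 0x12->0x07 len=7 : 5b c2 61 c7 d6 4c a3
[1] 0x21->0x07 len=7 : c4 89 56 b7 31 8b 4a
[2] 0x03->0x10 len=7 : ad d7 4c 1d c4 89 56
[3] 0x0d->0x22 len=5 : 4a db b0 ad d7
query mem[0x19]=0xa1, mem[0x14]=0xc4, mem[0x0c]=0x8b, mem[0x26]=0xd7

MEM[0x19,0x14,0x0c,0x26] = a1 c4 8b d7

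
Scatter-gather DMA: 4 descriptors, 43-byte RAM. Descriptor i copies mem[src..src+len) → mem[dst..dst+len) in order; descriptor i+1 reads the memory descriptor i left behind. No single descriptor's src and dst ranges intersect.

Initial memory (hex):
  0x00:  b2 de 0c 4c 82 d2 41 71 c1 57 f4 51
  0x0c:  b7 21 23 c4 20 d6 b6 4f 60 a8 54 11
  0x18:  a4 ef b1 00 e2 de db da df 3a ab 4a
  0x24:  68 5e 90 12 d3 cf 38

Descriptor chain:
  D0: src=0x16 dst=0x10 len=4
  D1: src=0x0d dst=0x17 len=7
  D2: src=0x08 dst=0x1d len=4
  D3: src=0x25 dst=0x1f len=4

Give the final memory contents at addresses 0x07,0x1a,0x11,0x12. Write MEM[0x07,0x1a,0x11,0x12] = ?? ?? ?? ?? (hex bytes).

  after D0: wrote 4B at 0x10 = 5411a4ef
  after D1: wrote 7B at 0x17 = 2123c45411a4ef
  after D2: wrote 4B at 0x1d = c157f451
  after D3: wrote 4B at 0x1f = 5e9012d3
query mem[0x07]=0x71, mem[0x1a]=0x54, mem[0x11]=0x11, mem[0x12]=0xa4

MEM[0x07,0x1a,0x11,0x12] = 71 54 11 a4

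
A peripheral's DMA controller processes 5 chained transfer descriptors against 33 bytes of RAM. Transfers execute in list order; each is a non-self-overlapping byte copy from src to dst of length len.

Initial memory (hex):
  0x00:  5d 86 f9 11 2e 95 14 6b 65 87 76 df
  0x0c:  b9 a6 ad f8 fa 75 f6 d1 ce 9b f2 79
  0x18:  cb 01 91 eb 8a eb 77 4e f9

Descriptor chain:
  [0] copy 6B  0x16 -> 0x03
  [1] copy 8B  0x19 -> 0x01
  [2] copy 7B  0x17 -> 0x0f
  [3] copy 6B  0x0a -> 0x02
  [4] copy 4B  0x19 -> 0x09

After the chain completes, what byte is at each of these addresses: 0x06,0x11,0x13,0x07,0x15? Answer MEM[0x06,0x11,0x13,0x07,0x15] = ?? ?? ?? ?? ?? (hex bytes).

  after D0: wrote 6B at 0x03 = f279cb0191eb
  after D1: wrote 8B at 0x01 = 0191eb8aeb774ef9
  after D2: wrote 7B at 0x0f = 79cb0191eb8aeb
  after D3: wrote 6B at 0x02 = 76dfb9a6ad79
  after D4: wrote 4B at 0x09 = 0191eb8a
query mem[0x06]=0xad, mem[0x11]=0x01, mem[0x13]=0xeb, mem[0x07]=0x79, mem[0x15]=0xeb

MEM[0x06,0x11,0x13,0x07,0x15] = ad 01 eb 79 eb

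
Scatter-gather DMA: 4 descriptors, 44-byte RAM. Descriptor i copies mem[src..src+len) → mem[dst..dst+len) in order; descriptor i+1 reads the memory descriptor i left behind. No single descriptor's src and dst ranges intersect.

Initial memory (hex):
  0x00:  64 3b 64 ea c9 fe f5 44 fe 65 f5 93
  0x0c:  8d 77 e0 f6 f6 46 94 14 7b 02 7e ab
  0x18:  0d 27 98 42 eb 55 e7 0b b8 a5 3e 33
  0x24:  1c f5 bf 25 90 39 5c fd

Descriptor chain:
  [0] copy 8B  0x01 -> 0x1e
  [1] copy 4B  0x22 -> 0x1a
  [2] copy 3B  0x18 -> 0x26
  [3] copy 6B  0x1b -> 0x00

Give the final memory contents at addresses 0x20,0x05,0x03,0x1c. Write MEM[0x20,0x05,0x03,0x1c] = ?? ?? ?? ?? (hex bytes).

MEM[0x20,0x05,0x03,0x1c] = ea ea 3b 44

  after D0: wrote 8B at 0x1e = 3b64eac9fef544fe
  after D1: wrote 4B at 0x1a = fef544fe
  after D2: wrote 3B at 0x26 = 0d27fe
  after D3: wrote 6B at 0x00 = f544fe3b64ea
query mem[0x20]=0xea, mem[0x05]=0xea, mem[0x03]=0x3b, mem[0x1c]=0x44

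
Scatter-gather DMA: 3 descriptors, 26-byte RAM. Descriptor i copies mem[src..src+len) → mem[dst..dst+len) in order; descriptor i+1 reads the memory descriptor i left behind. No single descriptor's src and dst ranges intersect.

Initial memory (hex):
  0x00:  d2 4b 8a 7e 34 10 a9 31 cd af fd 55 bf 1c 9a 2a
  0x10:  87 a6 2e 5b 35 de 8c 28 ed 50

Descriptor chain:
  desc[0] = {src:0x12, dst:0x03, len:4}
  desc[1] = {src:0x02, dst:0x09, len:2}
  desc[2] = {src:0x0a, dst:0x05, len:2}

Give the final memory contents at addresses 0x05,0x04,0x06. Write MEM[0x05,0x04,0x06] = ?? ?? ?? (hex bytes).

  after D0: wrote 4B at 0x03 = 2e5b35de
  after D1: wrote 2B at 0x09 = 8a2e
  after D2: wrote 2B at 0x05 = 2e55
query mem[0x05]=0x2e, mem[0x04]=0x5b, mem[0x06]=0x55

MEM[0x05,0x04,0x06] = 2e 5b 55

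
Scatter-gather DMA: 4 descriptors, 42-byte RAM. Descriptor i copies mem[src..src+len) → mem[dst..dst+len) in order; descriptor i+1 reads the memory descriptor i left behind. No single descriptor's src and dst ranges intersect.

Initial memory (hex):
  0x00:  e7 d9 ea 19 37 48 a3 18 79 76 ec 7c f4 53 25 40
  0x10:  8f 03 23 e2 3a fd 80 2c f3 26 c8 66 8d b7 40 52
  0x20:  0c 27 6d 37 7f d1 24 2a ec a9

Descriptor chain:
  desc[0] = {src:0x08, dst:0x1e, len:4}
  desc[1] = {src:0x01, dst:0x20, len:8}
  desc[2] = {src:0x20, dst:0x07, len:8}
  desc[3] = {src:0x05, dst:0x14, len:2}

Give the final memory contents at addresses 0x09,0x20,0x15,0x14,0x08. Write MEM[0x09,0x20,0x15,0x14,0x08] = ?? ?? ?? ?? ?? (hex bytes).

D0: mem[0x1e..0x21] <- [79 76 ec 7c]
D1: mem[0x20..0x27] <- [d9 ea 19 37 48 a3 18 79]
D2: mem[0x07..0x0e] <- [d9 ea 19 37 48 a3 18 79]
D3: mem[0x14..0x15] <- [48 a3]
query mem[0x09]=0x19, mem[0x20]=0xd9, mem[0x15]=0xa3, mem[0x14]=0x48, mem[0x08]=0xea

MEM[0x09,0x20,0x15,0x14,0x08] = 19 d9 a3 48 ea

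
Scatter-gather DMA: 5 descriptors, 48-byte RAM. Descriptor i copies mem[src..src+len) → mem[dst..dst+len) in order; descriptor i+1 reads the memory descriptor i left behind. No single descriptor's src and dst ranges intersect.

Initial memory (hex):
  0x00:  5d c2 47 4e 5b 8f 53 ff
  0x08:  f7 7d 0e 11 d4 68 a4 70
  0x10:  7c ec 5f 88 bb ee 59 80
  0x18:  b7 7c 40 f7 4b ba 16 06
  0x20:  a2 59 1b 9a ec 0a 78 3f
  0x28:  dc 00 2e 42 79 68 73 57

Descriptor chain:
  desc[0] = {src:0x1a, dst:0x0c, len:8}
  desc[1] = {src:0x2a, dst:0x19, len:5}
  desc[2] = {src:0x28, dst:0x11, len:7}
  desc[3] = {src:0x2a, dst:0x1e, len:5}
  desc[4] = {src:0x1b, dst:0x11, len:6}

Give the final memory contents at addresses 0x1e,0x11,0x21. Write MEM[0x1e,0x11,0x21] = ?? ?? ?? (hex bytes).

MEM[0x1e,0x11,0x21] = 2e 79 68

#0 dst[0x0c+8] := {0x40,0xf7,0x4b,0xba,0x16,0x06,0xa2,0x59}
#1 dst[0x19+5] := {0x2e,0x42,0x79,0x68,0x73}
#2 dst[0x11+7] := {0xdc,0x00,0x2e,0x42,0x79,0x68,0x73}
#3 dst[0x1e+5] := {0x2e,0x42,0x79,0x68,0x73}
#4 dst[0x11+6] := {0x79,0x68,0x73,0x2e,0x42,0x79}
query mem[0x1e]=0x2e, mem[0x11]=0x79, mem[0x21]=0x68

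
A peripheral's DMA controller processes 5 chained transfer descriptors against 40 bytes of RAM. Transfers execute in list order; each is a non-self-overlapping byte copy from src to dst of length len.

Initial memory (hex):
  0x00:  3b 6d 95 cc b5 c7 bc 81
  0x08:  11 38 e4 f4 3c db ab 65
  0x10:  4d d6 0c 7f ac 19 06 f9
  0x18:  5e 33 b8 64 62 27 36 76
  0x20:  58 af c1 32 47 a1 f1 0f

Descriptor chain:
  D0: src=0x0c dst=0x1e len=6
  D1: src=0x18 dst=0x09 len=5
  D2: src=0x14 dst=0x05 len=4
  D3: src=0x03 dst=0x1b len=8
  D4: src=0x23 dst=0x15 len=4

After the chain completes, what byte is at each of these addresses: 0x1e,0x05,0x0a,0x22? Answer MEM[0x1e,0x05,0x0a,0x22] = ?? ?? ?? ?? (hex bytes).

[0] 0x0c->0x1e len=6 : 3c db ab 65 4d d6
[1] 0x18->0x09 len=5 : 5e 33 b8 64 62
[2] 0x14->0x05 len=4 : ac 19 06 f9
[3] 0x03->0x1b len=8 : cc b5 ac 19 06 f9 5e 33
[4] 0x23->0x15 len=4 : d6 47 a1 f1
query mem[0x1e]=0x19, mem[0x05]=0xac, mem[0x0a]=0x33, mem[0x22]=0x33

MEM[0x1e,0x05,0x0a,0x22] = 19 ac 33 33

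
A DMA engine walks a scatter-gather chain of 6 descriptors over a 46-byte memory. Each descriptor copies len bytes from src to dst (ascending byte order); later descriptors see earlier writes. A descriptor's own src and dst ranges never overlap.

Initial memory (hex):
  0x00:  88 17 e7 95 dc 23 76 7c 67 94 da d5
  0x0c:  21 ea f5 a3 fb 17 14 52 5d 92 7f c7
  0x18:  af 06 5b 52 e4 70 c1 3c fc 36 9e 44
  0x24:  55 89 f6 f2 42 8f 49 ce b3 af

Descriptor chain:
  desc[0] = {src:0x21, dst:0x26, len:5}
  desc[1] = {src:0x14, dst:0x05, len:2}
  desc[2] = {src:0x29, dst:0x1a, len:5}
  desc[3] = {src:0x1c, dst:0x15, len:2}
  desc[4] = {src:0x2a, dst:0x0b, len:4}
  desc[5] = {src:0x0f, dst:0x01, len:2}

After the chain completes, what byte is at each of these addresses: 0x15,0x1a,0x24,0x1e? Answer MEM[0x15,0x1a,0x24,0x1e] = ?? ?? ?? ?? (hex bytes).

D0: mem[0x26..0x2a] <- [36 9e 44 55 89]
D1: mem[0x05..0x06] <- [5d 92]
D2: mem[0x1a..0x1e] <- [55 89 ce b3 af]
D3: mem[0x15..0x16] <- [ce b3]
D4: mem[0x0b..0x0e] <- [89 ce b3 af]
D5: mem[0x01..0x02] <- [a3 fb]
query mem[0x15]=0xce, mem[0x1a]=0x55, mem[0x24]=0x55, mem[0x1e]=0xaf

MEM[0x15,0x1a,0x24,0x1e] = ce 55 55 af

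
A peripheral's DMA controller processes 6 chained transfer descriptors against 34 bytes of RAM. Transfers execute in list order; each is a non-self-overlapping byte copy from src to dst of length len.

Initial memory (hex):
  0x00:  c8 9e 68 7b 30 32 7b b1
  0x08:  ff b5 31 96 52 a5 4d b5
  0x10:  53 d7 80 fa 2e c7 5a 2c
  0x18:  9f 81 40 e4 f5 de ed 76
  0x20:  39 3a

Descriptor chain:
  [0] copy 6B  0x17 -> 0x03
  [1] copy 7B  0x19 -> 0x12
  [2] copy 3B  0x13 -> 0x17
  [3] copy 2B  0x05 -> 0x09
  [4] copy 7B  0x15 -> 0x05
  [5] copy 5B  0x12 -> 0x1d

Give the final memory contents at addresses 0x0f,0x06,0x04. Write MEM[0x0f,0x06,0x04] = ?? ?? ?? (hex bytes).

MEM[0x0f,0x06,0x04] = b5 de 9f

D0: mem[0x03..0x08] <- [2c 9f 81 40 e4 f5]
D1: mem[0x12..0x18] <- [81 40 e4 f5 de ed 76]
D2: mem[0x17..0x19] <- [40 e4 f5]
D3: mem[0x09..0x0a] <- [81 40]
D4: mem[0x05..0x0b] <- [f5 de 40 e4 f5 40 e4]
D5: mem[0x1d..0x21] <- [81 40 e4 f5 de]
query mem[0x0f]=0xb5, mem[0x06]=0xde, mem[0x04]=0x9f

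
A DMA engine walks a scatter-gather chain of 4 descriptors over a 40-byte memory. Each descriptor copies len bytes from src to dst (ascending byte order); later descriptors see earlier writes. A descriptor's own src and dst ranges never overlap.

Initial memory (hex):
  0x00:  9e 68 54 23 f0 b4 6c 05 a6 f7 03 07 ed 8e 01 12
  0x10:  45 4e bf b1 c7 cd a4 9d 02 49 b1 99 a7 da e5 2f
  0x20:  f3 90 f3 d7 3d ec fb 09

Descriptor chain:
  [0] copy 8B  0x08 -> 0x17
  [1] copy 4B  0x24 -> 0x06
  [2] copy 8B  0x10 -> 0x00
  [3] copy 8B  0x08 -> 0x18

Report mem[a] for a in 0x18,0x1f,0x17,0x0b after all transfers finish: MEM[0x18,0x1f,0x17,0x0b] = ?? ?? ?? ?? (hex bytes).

  after D0: wrote 8B at 0x17 = a6f70307ed8e0112
  after D1: wrote 4B at 0x06 = 3decfb09
  after D2: wrote 8B at 0x00 = 454ebfb1c7cda4a6
  after D3: wrote 8B at 0x18 = fb090307ed8e0112
query mem[0x18]=0xfb, mem[0x1f]=0x12, mem[0x17]=0xa6, mem[0x0b]=0x07

MEM[0x18,0x1f,0x17,0x0b] = fb 12 a6 07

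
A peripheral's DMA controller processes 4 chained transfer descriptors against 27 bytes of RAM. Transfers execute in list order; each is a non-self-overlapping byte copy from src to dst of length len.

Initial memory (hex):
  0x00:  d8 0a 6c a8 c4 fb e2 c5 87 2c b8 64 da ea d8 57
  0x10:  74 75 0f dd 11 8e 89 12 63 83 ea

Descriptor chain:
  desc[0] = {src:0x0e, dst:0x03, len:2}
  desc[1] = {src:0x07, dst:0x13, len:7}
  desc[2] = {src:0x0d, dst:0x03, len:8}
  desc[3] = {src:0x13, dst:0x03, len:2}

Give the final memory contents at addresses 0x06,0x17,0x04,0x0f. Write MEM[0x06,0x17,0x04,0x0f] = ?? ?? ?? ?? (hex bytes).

[0] 0x0e->0x03 len=2 : d8 57
[1] 0x07->0x13 len=7 : c5 87 2c b8 64 da ea
[2] 0x0d->0x03 len=8 : ea d8 57 74 75 0f c5 87
[3] 0x13->0x03 len=2 : c5 87
query mem[0x06]=0x74, mem[0x17]=0x64, mem[0x04]=0x87, mem[0x0f]=0x57

MEM[0x06,0x17,0x04,0x0f] = 74 64 87 57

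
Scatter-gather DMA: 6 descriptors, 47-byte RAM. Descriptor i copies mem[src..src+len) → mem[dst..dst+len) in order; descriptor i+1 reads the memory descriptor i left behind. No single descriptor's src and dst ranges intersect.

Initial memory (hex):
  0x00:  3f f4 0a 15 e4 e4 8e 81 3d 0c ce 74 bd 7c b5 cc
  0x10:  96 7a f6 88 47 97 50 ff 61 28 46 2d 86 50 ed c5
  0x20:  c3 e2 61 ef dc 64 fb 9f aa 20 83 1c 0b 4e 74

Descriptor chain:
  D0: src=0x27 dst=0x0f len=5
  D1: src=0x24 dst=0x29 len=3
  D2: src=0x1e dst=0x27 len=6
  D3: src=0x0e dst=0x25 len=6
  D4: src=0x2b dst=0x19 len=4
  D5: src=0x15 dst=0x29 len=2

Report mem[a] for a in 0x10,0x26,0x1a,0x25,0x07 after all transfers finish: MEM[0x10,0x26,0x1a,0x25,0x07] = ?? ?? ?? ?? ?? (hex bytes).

D0: mem[0x0f..0x13] <- [9f aa 20 83 1c]
D1: mem[0x29..0x2b] <- [dc 64 fb]
D2: mem[0x27..0x2c] <- [ed c5 c3 e2 61 ef]
D3: mem[0x25..0x2a] <- [b5 9f aa 20 83 1c]
D4: mem[0x19..0x1c] <- [61 ef 4e 74]
D5: mem[0x29..0x2a] <- [97 50]
query mem[0x10]=0xaa, mem[0x26]=0x9f, mem[0x1a]=0xef, mem[0x25]=0xb5, mem[0x07]=0x81

MEM[0x10,0x26,0x1a,0x25,0x07] = aa 9f ef b5 81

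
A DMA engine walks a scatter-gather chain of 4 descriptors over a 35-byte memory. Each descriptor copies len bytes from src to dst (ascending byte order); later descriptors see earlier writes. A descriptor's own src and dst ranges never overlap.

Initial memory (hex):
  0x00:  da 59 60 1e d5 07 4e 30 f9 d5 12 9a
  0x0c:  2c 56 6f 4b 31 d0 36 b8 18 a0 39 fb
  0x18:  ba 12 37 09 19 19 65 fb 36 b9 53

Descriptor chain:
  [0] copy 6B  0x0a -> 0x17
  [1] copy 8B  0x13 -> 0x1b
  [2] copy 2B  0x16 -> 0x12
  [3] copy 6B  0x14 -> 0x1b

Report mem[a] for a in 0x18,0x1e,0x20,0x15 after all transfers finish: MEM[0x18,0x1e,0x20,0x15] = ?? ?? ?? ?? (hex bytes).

MEM[0x18,0x1e,0x20,0x15] = 9a 12 2c a0

[0] 0x0a->0x17 len=6 : 12 9a 2c 56 6f 4b
[1] 0x13->0x1b len=8 : b8 18 a0 39 12 9a 2c 56
[2] 0x16->0x12 len=2 : 39 12
[3] 0x14->0x1b len=6 : 18 a0 39 12 9a 2c
query mem[0x18]=0x9a, mem[0x1e]=0x12, mem[0x20]=0x2c, mem[0x15]=0xa0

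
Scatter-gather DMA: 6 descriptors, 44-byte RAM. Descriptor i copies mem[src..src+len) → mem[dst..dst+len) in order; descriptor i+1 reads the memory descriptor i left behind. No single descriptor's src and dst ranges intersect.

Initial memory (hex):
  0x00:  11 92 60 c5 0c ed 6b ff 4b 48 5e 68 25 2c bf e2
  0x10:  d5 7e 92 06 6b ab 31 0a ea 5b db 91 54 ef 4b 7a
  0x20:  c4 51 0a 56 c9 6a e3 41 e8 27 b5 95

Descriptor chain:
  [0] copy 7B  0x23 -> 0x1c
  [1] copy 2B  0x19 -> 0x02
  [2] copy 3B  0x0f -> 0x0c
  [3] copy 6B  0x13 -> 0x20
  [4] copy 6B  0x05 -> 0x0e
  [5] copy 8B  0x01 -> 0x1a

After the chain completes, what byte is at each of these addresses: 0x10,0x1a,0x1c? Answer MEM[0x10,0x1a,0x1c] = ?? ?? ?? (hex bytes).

MEM[0x10,0x1a,0x1c] = ff 92 db

  after D0: wrote 7B at 0x1c = 56c96ae341e827
  after D1: wrote 2B at 0x02 = 5bdb
  after D2: wrote 3B at 0x0c = e2d57e
  after D3: wrote 6B at 0x20 = 066bab310aea
  after D4: wrote 6B at 0x0e = ed6bff4b485e
  after D5: wrote 8B at 0x1a = 925bdb0ced6bff4b
query mem[0x10]=0xff, mem[0x1a]=0x92, mem[0x1c]=0xdb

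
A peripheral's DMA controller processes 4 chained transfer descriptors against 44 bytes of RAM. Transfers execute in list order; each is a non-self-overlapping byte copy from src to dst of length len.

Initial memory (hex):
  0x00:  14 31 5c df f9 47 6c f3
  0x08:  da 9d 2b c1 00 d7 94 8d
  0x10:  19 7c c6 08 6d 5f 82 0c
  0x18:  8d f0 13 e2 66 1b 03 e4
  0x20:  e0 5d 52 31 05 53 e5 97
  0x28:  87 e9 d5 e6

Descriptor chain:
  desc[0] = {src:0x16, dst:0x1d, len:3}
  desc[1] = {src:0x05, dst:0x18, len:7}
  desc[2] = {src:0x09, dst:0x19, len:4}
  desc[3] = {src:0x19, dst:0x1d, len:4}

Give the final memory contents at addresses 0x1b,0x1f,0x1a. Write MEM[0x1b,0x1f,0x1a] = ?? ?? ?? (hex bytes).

[0] 0x16->0x1d len=3 : 82 0c 8d
[1] 0x05->0x18 len=7 : 47 6c f3 da 9d 2b c1
[2] 0x09->0x19 len=4 : 9d 2b c1 00
[3] 0x19->0x1d len=4 : 9d 2b c1 00
query mem[0x1b]=0xc1, mem[0x1f]=0xc1, mem[0x1a]=0x2b

MEM[0x1b,0x1f,0x1a] = c1 c1 2b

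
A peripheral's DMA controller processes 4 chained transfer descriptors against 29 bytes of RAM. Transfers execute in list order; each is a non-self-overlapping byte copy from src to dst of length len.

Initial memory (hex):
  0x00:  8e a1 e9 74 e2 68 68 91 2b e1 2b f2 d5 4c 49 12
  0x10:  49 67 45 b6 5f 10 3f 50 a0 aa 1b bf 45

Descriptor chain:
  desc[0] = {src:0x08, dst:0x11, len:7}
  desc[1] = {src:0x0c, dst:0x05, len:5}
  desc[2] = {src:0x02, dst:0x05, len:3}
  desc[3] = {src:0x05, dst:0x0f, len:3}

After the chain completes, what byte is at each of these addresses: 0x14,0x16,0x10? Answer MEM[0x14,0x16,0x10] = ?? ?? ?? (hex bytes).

MEM[0x14,0x16,0x10] = f2 4c 74

#0 dst[0x11+7] := {0x2b,0xe1,0x2b,0xf2,0xd5,0x4c,0x49}
#1 dst[0x05+5] := {0xd5,0x4c,0x49,0x12,0x49}
#2 dst[0x05+3] := {0xe9,0x74,0xe2}
#3 dst[0x0f+3] := {0xe9,0x74,0xe2}
query mem[0x14]=0xf2, mem[0x16]=0x4c, mem[0x10]=0x74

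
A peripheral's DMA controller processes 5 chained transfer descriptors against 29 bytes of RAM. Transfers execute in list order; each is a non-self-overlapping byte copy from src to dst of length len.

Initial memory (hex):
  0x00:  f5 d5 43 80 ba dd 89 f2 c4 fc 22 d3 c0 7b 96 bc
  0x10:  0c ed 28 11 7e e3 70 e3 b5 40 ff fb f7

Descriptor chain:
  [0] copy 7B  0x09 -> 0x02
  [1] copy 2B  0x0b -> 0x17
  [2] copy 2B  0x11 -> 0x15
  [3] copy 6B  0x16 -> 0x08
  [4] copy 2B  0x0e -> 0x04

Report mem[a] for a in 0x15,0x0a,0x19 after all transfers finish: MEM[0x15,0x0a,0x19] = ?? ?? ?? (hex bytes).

  after D0: wrote 7B at 0x02 = fc22d3c07b96bc
  after D1: wrote 2B at 0x17 = d3c0
  after D2: wrote 2B at 0x15 = ed28
  after D3: wrote 6B at 0x08 = 28d3c040fffb
  after D4: wrote 2B at 0x04 = 96bc
query mem[0x15]=0xed, mem[0x0a]=0xc0, mem[0x19]=0x40

MEM[0x15,0x0a,0x19] = ed c0 40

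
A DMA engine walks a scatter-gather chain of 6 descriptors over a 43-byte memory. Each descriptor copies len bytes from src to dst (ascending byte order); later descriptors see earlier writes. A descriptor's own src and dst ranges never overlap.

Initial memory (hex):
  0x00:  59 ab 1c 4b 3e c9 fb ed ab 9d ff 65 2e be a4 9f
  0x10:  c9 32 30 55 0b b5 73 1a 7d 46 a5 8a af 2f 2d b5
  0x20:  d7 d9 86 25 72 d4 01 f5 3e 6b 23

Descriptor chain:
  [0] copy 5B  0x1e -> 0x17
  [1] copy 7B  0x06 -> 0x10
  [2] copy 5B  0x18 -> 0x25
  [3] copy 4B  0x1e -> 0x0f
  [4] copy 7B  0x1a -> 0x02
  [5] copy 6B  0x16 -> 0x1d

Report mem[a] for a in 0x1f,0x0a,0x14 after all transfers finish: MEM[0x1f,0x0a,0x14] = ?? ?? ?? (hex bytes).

MEM[0x1f,0x0a,0x14] = b5 ff ff

D0: mem[0x17..0x1b] <- [2d b5 d7 d9 86]
D1: mem[0x10..0x16] <- [fb ed ab 9d ff 65 2e]
D2: mem[0x25..0x29] <- [b5 d7 d9 86 af]
D3: mem[0x0f..0x12] <- [2d b5 d7 d9]
D4: mem[0x02..0x08] <- [d9 86 af 2f 2d b5 d7]
D5: mem[0x1d..0x22] <- [2e 2d b5 d7 d9 86]
query mem[0x1f]=0xb5, mem[0x0a]=0xff, mem[0x14]=0xff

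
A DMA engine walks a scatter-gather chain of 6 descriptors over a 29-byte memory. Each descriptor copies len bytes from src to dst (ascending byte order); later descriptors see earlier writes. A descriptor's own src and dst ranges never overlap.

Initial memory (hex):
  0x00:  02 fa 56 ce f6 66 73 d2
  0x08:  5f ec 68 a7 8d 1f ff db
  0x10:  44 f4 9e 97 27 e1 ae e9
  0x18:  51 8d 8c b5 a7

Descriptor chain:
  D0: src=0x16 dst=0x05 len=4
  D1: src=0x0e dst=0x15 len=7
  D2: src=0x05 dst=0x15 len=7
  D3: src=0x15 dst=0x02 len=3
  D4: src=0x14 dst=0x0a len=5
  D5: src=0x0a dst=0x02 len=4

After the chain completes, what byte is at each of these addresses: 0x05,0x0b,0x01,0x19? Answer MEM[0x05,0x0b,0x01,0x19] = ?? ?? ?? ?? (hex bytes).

[0] 0x16->0x05 len=4 : ae e9 51 8d
[1] 0x0e->0x15 len=7 : ff db 44 f4 9e 97 27
[2] 0x05->0x15 len=7 : ae e9 51 8d ec 68 a7
[3] 0x15->0x02 len=3 : ae e9 51
[4] 0x14->0x0a len=5 : 27 ae e9 51 8d
[5] 0x0a->0x02 len=4 : 27 ae e9 51
query mem[0x05]=0x51, mem[0x0b]=0xae, mem[0x01]=0xfa, mem[0x19]=0xec

MEM[0x05,0x0b,0x01,0x19] = 51 ae fa ec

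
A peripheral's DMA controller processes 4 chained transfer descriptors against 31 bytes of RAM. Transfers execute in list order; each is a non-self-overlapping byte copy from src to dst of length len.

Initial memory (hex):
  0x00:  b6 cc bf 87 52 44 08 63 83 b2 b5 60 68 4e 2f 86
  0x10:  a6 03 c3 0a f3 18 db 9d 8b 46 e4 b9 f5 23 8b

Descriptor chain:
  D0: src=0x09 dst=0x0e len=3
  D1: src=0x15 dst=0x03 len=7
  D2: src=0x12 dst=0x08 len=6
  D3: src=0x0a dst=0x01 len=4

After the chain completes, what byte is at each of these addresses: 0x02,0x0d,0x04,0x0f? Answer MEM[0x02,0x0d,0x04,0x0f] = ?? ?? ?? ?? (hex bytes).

#0 dst[0x0e+3] := {0xb2,0xb5,0x60}
#1 dst[0x03+7] := {0x18,0xdb,0x9d,0x8b,0x46,0xe4,0xb9}
#2 dst[0x08+6] := {0xc3,0x0a,0xf3,0x18,0xdb,0x9d}
#3 dst[0x01+4] := {0xf3,0x18,0xdb,0x9d}
query mem[0x02]=0x18, mem[0x0d]=0x9d, mem[0x04]=0x9d, mem[0x0f]=0xb5

MEM[0x02,0x0d,0x04,0x0f] = 18 9d 9d b5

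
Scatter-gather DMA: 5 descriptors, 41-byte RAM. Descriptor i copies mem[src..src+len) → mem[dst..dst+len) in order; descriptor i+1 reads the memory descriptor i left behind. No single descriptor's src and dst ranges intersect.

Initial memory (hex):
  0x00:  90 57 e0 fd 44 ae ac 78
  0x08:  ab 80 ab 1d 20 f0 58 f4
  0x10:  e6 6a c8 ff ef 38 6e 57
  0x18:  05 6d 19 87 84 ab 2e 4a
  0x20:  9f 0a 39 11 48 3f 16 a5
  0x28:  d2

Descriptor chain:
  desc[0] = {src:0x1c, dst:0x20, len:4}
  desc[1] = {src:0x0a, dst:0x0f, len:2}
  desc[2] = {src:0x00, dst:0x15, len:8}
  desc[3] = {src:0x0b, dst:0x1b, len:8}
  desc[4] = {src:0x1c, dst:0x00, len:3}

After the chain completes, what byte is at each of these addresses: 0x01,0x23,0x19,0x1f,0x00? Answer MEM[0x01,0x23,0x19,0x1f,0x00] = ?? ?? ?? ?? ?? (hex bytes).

  after D0: wrote 4B at 0x20 = 84ab2e4a
  after D1: wrote 2B at 0x0f = ab1d
  after D2: wrote 8B at 0x15 = 9057e0fd44aeac78
  after D3: wrote 8B at 0x1b = 1d20f058ab1d6ac8
  after D4: wrote 3B at 0x00 = 20f058
query mem[0x01]=0xf0, mem[0x23]=0x4a, mem[0x19]=0x44, mem[0x1f]=0xab, mem[0x00]=0x20

MEM[0x01,0x23,0x19,0x1f,0x00] = f0 4a 44 ab 20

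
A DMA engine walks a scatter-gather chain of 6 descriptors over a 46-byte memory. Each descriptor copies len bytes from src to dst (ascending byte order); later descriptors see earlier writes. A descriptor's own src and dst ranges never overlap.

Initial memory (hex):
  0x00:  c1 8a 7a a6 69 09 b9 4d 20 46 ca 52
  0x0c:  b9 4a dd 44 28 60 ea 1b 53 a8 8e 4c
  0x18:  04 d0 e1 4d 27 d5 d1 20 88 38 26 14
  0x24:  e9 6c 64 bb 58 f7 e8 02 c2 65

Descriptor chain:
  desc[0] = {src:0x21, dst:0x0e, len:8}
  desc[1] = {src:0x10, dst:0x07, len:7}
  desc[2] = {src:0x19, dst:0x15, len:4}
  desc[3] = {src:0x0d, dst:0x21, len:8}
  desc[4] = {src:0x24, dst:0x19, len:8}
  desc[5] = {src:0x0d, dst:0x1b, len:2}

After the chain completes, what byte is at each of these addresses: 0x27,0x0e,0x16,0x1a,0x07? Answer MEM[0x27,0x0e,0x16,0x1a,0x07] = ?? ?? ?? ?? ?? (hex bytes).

D0: mem[0x0e..0x15] <- [38 26 14 e9 6c 64 bb 58]
D1: mem[0x07..0x0d] <- [14 e9 6c 64 bb 58 8e]
D2: mem[0x15..0x18] <- [d0 e1 4d 27]
D3: mem[0x21..0x28] <- [8e 38 26 14 e9 6c 64 bb]
D4: mem[0x19..0x20] <- [14 e9 6c 64 bb f7 e8 02]
D5: mem[0x1b..0x1c] <- [8e 38]
query mem[0x27]=0x64, mem[0x0e]=0x38, mem[0x16]=0xe1, mem[0x1a]=0xe9, mem[0x07]=0x14

MEM[0x27,0x0e,0x16,0x1a,0x07] = 64 38 e1 e9 14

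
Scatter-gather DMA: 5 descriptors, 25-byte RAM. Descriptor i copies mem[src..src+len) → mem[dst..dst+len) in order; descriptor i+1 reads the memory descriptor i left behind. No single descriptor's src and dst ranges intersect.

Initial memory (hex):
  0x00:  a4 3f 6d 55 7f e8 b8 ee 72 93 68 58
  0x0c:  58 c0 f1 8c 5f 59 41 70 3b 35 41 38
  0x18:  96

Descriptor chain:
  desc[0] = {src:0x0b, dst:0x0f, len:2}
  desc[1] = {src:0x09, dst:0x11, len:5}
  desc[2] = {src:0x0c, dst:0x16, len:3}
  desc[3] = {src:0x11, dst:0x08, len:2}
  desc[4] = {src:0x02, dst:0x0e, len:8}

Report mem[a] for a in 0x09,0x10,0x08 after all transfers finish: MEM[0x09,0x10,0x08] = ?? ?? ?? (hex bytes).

  after D0: wrote 2B at 0x0f = 5858
  after D1: wrote 5B at 0x11 = 93685858c0
  after D2: wrote 3B at 0x16 = 58c0f1
  after D3: wrote 2B at 0x08 = 9368
  after D4: wrote 8B at 0x0e = 6d557fe8b8ee9368
query mem[0x09]=0x68, mem[0x10]=0x7f, mem[0x08]=0x93

MEM[0x09,0x10,0x08] = 68 7f 93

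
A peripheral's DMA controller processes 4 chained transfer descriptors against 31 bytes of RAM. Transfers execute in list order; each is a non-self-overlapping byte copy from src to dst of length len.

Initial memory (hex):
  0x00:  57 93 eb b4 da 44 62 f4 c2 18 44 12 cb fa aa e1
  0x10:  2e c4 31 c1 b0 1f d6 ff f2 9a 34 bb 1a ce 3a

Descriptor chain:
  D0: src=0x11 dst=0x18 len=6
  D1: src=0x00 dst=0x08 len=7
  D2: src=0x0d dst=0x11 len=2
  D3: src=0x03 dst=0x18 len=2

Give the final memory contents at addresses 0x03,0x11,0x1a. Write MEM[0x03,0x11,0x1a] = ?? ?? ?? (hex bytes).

#0 dst[0x18+6] := {0xc4,0x31,0xc1,0xb0,0x1f,0xd6}
#1 dst[0x08+7] := {0x57,0x93,0xeb,0xb4,0xda,0x44,0x62}
#2 dst[0x11+2] := {0x44,0x62}
#3 dst[0x18+2] := {0xb4,0xda}
query mem[0x03]=0xb4, mem[0x11]=0x44, mem[0x1a]=0xc1

MEM[0x03,0x11,0x1a] = b4 44 c1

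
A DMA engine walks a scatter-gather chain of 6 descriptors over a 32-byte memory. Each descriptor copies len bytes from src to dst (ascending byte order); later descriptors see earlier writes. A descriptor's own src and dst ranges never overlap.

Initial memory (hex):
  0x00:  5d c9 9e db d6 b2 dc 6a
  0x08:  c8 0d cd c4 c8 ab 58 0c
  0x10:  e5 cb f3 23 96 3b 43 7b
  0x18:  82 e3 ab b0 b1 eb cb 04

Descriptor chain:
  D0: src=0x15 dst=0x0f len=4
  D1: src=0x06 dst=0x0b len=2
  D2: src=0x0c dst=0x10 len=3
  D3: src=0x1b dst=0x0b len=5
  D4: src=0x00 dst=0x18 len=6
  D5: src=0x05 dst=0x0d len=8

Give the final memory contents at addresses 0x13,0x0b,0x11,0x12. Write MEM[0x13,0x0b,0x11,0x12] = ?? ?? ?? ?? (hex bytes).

D0: mem[0x0f..0x12] <- [3b 43 7b 82]
D1: mem[0x0b..0x0c] <- [dc 6a]
D2: mem[0x10..0x12] <- [6a ab 58]
D3: mem[0x0b..0x0f] <- [b0 b1 eb cb 04]
D4: mem[0x18..0x1d] <- [5d c9 9e db d6 b2]
D5: mem[0x0d..0x14] <- [b2 dc 6a c8 0d cd b0 b1]
query mem[0x13]=0xb0, mem[0x0b]=0xb0, mem[0x11]=0x0d, mem[0x12]=0xcd

MEM[0x13,0x0b,0x11,0x12] = b0 b0 0d cd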